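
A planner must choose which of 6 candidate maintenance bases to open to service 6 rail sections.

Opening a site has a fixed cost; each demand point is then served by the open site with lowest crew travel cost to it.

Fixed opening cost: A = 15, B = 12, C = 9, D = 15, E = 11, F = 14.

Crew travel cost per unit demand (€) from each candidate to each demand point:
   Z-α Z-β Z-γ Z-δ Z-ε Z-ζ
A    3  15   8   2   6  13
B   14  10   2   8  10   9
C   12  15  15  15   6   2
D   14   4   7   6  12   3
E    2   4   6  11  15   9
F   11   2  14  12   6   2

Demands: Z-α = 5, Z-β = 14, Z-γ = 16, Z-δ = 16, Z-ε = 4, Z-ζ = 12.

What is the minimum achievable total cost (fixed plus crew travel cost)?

196

Open {A, B, F}: assign each demand point to its cheapest open site.
  Z-α→A 5×3=15, Z-β→F 14×2=28, Z-γ→B 16×2=32, Z-δ→A 16×2=32, Z-ε→A 4×6=24, Z-ζ→F 12×2=24
  crew travel cost 155, fixed 41 → total 196.
Compare {A, B, E, F}: crew travel cost 150 + fixed 52 = 202.
Compare {A, B, C, F}: crew travel cost 155 + fixed 50 = 205.
Compare {A, B, D, F}: crew travel cost 155 + fixed 56 = 211.
All other subsets cost ≥ 202. Minimum total cost: 196.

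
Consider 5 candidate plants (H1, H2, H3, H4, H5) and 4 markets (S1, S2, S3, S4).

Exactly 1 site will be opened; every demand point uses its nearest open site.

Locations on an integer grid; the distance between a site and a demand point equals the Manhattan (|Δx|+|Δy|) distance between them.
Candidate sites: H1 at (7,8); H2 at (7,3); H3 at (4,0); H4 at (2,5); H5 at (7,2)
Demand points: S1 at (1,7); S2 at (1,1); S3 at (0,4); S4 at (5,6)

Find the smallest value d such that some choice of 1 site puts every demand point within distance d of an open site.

5

Open {H4}.
  Farthest demand point is S2 at distance 5 (to H4); all others are ≤ 5.
With {H2} the worst case is 10.
With {H3} the worst case is 10.
No size-1 selection achieves below 5.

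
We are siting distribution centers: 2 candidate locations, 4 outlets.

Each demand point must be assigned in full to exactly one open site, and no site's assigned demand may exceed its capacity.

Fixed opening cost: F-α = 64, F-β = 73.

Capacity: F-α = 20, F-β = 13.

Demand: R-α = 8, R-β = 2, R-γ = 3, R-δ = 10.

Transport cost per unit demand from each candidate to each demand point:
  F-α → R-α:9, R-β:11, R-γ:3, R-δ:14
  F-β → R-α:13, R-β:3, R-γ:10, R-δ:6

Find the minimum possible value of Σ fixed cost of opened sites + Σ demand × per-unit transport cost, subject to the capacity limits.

Open {F-α, F-β}; cheapest assignment that respects the capacities:
  F-α (cap 20, load 11): R-α, R-γ — cost 8×9 + 3×3 = 81
  F-β (cap 13, load 12): R-β, R-δ — cost 2×3 + 10×6 = 66
  Shipping 147, fixed 137 → total 284.
  Any other capacity-feasible assignment to {F-α, F-β} ships for at least 147.
Total demand is 23 and no other set of sites has combined capacity ≥ 23, so {F-α, F-β} is the only feasible choice of open sites. Minimum: 284.

284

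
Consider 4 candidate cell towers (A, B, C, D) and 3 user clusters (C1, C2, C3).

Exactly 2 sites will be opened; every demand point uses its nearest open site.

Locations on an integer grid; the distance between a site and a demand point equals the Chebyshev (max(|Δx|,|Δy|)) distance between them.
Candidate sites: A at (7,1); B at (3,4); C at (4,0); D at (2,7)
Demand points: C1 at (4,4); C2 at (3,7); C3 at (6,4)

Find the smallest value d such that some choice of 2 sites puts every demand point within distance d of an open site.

3

Open {A, B}.
  Farthest demand point is C2 at distance 3 (to B); all others are ≤ 3.
With {A, D} the worst case is 3.
With {B, C} the worst case is 3.
No size-2 selection achieves below 3.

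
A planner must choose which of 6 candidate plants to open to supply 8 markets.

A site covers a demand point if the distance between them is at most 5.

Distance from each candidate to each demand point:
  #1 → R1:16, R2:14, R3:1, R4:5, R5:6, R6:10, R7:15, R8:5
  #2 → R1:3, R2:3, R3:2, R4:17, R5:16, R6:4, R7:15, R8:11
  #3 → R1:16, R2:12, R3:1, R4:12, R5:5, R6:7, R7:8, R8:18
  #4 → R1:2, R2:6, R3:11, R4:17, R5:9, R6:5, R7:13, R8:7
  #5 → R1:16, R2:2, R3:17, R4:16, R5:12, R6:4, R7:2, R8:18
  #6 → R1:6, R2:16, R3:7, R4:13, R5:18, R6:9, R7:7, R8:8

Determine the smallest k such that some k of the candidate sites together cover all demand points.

4

Coverage sets (demand points within 5 of each site):
  #1: {R3, R4, R8}
  #2: {R1, R2, R3, R6}
  #3: {R3, R5}
  #4: {R1, R6}
  #5: {R2, R6, R7}
  #6: {}
No 3 sites suffice: every size-3 union leaves at least one demand point uncovered.
But {#1, #2, #3, #5} covers everything, so the minimum is 4.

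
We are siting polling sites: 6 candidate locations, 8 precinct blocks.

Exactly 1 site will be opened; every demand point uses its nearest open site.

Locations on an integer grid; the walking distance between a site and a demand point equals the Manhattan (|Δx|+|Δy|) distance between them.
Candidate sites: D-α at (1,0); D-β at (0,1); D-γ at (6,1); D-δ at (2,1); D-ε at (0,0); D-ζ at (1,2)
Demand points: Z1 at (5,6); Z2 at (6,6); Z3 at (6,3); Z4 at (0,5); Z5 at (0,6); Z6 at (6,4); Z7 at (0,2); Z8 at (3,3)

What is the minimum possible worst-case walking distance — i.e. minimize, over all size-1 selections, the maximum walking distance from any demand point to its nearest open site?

9

Open {D-δ}.
  Farthest demand point is Z2 at walking distance 9 (to D-δ); all others are ≤ 9.
With {D-ζ} the worst case is 9.
With {D-α} the worst case is 11.
No size-1 selection achieves below 9.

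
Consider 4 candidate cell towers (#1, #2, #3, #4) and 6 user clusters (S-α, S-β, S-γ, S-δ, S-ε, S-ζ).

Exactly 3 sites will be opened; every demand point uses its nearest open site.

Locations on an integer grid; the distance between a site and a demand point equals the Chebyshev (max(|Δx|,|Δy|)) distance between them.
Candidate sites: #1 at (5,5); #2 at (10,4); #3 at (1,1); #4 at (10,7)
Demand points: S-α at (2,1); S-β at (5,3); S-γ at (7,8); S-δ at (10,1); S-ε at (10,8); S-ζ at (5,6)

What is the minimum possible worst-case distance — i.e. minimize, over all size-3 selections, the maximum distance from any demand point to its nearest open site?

4

Open {#1, #2, #3}.
  Farthest demand point is S-ε at distance 4 (to #2); all others are ≤ 4.
With {#1, #2, #4} the worst case is 4.
With {#1, #3, #4} the worst case is 5.
No size-3 selection achieves below 4.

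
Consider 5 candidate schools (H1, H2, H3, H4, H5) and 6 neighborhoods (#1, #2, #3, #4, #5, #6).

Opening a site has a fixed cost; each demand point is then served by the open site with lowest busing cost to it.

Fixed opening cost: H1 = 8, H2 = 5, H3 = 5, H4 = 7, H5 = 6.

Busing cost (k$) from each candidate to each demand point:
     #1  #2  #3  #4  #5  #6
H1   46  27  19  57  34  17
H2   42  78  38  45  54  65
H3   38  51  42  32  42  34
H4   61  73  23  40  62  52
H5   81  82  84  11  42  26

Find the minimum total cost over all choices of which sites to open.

165

Open {H1, H3, H5}: assign each demand point to its cheapest open site.
  #1→H3 38, #2→H1 27, #3→H1 19, #4→H5 11, #5→H1 34, #6→H1 17
  busing cost 146, fixed 19 → total 165.
Compare {H1, H5}: busing cost 154 + fixed 14 = 168.
Compare {H1, H2, H5}: busing cost 150 + fixed 19 = 169.
Compare {H1, H2, H3, H5}: busing cost 146 + fixed 24 = 170.
All other subsets cost ≥ 168. Minimum total cost: 165.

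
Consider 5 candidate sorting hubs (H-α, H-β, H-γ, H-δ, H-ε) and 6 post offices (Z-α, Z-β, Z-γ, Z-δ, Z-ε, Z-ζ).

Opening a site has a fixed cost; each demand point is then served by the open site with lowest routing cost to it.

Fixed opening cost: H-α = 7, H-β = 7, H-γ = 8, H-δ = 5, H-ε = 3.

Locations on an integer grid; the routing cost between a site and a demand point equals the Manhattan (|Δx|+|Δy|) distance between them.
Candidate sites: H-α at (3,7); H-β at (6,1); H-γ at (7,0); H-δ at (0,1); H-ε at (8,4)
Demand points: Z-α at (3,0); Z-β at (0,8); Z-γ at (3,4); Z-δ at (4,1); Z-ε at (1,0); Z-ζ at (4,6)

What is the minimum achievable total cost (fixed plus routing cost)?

31

Open {H-α, H-δ}: assign each demand point to its cheapest open site.
  Z-α→H-δ 4, Z-β→H-α 4, Z-γ→H-α 3, Z-δ→H-δ 4, Z-ε→H-δ 2, Z-ζ→H-α 2
  routing cost 19, fixed 12 → total 31.
Compare {H-α, H-δ, H-ε}: routing cost 19 + fixed 15 = 34.
Compare {H-α, H-β}: routing cost 21 + fixed 14 = 35.
Compare {H-δ, H-ε}: routing cost 28 + fixed 8 = 36.
All other subsets cost ≥ 34. Minimum total cost: 31.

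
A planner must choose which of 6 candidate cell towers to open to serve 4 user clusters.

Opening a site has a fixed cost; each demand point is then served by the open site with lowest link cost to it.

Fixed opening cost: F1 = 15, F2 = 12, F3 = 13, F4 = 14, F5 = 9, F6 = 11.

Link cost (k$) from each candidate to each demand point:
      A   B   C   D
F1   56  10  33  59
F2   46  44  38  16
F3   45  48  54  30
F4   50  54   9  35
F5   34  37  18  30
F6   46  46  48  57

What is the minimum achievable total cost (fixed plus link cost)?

Open {F1, F2, F5}: assign each demand point to its cheapest open site.
  A→F5 34, B→F1 10, C→F5 18, D→F2 16
  link cost 78, fixed 36 → total 114.
Compare {F1, F5}: link cost 92 + fixed 24 = 116.
Compare {F1, F2, F4, F5}: link cost 69 + fixed 50 = 119.
Compare {F1, F4, F5}: link cost 83 + fixed 38 = 121.
All other subsets cost ≥ 116. Minimum total cost: 114.

114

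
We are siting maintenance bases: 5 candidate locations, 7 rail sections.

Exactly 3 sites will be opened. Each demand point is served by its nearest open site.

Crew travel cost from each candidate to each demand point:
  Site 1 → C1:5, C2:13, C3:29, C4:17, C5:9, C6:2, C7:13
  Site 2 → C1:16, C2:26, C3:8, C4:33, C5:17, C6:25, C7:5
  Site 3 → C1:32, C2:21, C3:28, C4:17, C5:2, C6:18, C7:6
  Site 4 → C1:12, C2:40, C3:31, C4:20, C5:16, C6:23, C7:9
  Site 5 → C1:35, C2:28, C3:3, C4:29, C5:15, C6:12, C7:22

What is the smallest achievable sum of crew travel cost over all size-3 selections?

48

Open {Site 1, Site 3, Site 5}.
  C1→Site 1 5, C2→Site 1 13, C3→Site 5 3, C4→Site 1 17, C5→Site 3 2, C6→Site 1 2, C7→Site 3 6  ⇒ total 48.
Compare {Site 1, Site 2, Site 3}: total 52.
Compare {Site 1, Site 2, Site 5}: total 54.
No size-3 selection does better; minimum is 48.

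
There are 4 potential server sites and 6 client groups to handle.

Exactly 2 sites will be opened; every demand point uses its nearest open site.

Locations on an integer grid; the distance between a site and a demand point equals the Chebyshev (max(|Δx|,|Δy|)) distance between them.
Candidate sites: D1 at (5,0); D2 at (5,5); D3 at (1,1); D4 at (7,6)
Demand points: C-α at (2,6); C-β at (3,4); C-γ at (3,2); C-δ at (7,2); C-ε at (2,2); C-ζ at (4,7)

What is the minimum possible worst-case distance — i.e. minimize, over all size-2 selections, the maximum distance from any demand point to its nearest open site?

Open {D1, D2}.
  Farthest demand point is C-α at distance 3 (to D2); all others are ≤ 3.
With {D2, D3} the worst case is 3.
With {D2, D4} the worst case is 3.
No size-2 selection achieves below 3.

3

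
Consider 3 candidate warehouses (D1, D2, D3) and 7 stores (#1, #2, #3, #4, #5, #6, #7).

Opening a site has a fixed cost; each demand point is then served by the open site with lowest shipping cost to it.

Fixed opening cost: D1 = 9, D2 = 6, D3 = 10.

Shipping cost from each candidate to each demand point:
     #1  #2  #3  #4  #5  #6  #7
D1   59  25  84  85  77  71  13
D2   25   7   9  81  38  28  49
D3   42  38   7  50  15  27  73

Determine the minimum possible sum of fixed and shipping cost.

Open {D1, D2, D3}: assign each demand point to its cheapest open site.
  #1→D2 25, #2→D2 7, #3→D3 7, #4→D3 50, #5→D3 15, #6→D3 27, #7→D1 13
  shipping cost 144, fixed 25 → total 169.
Compare {D2, D3}: shipping cost 180 + fixed 16 = 196.
Compare {D1, D3}: shipping cost 179 + fixed 19 = 198.
Compare {D1, D2}: shipping cost 201 + fixed 15 = 216.
All other subsets cost ≥ 196. Minimum total cost: 169.

169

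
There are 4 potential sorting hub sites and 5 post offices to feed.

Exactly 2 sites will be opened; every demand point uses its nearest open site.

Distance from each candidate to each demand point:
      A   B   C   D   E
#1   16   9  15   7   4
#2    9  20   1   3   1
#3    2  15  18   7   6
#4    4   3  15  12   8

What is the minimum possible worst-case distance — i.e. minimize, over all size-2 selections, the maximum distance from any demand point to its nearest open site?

Open {#2, #4}.
  Farthest demand point is A at distance 4 (to #4); all others are ≤ 4.
With {#1, #2} the worst case is 9.
With {#1, #3} the worst case is 15.
No size-2 selection achieves below 4.

4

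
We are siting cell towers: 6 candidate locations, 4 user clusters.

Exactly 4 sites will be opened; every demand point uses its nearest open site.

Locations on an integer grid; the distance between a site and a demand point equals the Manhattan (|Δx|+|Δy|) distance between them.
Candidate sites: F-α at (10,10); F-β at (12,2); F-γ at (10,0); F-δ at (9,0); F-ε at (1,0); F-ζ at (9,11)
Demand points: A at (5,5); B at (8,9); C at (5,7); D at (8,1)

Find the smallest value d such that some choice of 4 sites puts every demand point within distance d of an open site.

9

Open {F-α, F-β, F-γ, F-δ}.
  Farthest demand point is A at distance 9 (to F-δ); all others are ≤ 9.
With {F-α, F-β, F-γ, F-ε} the worst case is 9.
With {F-α, F-β, F-δ, F-ε} the worst case is 9.
No size-4 selection achieves below 9.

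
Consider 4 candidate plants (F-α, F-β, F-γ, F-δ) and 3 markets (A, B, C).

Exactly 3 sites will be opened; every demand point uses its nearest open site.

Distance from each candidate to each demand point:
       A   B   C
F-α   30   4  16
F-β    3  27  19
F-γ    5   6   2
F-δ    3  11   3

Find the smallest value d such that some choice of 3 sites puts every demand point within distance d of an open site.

Open {F-α, F-β, F-γ}.
  Farthest demand point is B at distance 4 (to F-α); all others are ≤ 4.
With {F-α, F-β, F-δ} the worst case is 4.
With {F-α, F-γ, F-δ} the worst case is 4.
No size-3 selection achieves below 4.

4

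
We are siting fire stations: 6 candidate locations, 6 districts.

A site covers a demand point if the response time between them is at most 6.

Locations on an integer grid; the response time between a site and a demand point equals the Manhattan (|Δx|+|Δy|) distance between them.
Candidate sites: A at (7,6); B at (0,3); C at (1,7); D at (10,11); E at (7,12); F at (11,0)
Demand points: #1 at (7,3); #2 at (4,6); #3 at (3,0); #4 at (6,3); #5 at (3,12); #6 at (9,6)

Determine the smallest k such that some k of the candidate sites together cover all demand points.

Coverage sets (demand points within 6 of each site):
  A: {#1, #2, #4, #6}
  B: {#3, #4}
  C: {#2}
  D: {#6}
  E: {#5}
  F: {}
No 2 sites suffice: every size-2 union leaves at least one demand point uncovered.
But {A, B, E} covers everything, so the minimum is 3.

3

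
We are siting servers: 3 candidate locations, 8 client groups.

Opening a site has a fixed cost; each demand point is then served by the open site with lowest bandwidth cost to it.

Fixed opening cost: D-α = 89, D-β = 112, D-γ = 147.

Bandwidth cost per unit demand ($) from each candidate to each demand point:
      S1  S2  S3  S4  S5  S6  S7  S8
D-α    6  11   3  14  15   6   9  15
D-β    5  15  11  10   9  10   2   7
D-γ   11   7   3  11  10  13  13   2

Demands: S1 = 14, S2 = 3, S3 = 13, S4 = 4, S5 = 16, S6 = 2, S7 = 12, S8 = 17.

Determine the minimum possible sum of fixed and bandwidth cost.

Open {D-β, D-γ}: assign each demand point to its cheapest open site.
  S1→D-β 14×5=70, S2→D-γ 3×7=21, S3→D-γ 13×3=39, S4→D-β 4×10=40, S5→D-β 16×9=144, S6→D-β 2×10=20, S7→D-β 12×2=24, S8→D-γ 17×2=34
  bandwidth cost 392, fixed 259 → total 651.
Compare {D-α, D-β}: bandwidth cost 481 + fixed 201 = 682.
Compare {D-β}: bandwidth cost 605 + fixed 112 = 717.
Compare {D-α, D-β, D-γ}: bandwidth cost 384 + fixed 348 = 732.
All other subsets cost ≥ 682. Minimum total cost: 651.

651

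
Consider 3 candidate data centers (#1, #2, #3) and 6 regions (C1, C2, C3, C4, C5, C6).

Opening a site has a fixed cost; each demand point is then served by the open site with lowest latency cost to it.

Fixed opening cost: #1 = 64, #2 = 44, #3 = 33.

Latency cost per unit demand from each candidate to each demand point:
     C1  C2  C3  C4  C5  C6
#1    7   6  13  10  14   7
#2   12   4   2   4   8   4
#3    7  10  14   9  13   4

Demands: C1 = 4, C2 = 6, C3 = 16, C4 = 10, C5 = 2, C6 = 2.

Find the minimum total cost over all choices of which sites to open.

212

Open {#2}: assign each demand point to its cheapest open site.
  C1→#2 4×12=48, C2→#2 6×4=24, C3→#2 16×2=32, C4→#2 10×4=40, C5→#2 2×8=16, C6→#2 2×4=8
  latency cost 168, fixed 44 → total 212.
Compare {#2, #3}: latency cost 148 + fixed 77 = 225.
Compare {#1, #2}: latency cost 148 + fixed 108 = 256.
Compare {#1, #2, #3}: latency cost 148 + fixed 141 = 289.
All other subsets cost ≥ 225. Minimum total cost: 212.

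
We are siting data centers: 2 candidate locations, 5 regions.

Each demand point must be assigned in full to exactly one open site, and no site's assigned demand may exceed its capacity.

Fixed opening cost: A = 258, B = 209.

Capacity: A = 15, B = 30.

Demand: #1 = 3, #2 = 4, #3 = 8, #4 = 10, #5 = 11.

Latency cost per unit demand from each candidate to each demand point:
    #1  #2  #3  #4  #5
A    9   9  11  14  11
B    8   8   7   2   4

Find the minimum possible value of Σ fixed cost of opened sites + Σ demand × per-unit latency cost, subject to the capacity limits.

Open {A, B}; cheapest assignment that respects the capacities:
  A (cap 15, load 7): #1, #2 — cost 3×9 + 4×9 = 63
  B (cap 30, load 29): #3, #4, #5 — cost 8×7 + 10×2 + 11×4 = 120
  Shipping 183, fixed 467 → total 650.
  Any other capacity-feasible assignment to {A, B} ships for at least 183.
Total demand is 36 and no other set of sites has combined capacity ≥ 36, so {A, B} is the only feasible choice of open sites. Minimum: 650.

650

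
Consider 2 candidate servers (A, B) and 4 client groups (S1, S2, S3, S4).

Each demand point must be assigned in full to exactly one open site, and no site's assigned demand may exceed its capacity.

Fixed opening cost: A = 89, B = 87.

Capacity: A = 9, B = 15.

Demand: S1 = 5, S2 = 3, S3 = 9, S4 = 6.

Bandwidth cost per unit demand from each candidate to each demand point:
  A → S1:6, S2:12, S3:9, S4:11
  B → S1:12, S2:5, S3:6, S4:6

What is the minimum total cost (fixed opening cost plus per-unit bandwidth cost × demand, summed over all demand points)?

Open {A, B}; cheapest assignment that respects the capacities:
  A (cap 9, load 8): S1, S2 — cost 5×6 + 3×12 = 66
  B (cap 15, load 15): S3, S4 — cost 9×6 + 6×6 = 90
  Shipping 156, fixed 176 → total 332.
  Any other capacity-feasible assignment to {A, B} ships for at least 156.
Total demand is 23 and no other set of sites has combined capacity ≥ 23, so {A, B} is the only feasible choice of open sites. Minimum: 332.

332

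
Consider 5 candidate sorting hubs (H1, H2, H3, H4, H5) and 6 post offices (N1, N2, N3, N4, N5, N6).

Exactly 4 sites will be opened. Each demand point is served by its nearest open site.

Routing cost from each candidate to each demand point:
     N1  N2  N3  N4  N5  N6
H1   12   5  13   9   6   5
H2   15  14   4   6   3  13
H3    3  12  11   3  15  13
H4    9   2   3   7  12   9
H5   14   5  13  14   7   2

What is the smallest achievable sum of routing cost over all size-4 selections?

16

Open {H2, H3, H4, H5}.
  N1→H3 3, N2→H4 2, N3→H4 3, N4→H3 3, N5→H2 3, N6→H5 2  ⇒ total 16.
Compare {H1, H2, H3, H4}: total 19.
Compare {H1, H3, H4, H5}: total 19.
No size-4 selection does better; minimum is 16.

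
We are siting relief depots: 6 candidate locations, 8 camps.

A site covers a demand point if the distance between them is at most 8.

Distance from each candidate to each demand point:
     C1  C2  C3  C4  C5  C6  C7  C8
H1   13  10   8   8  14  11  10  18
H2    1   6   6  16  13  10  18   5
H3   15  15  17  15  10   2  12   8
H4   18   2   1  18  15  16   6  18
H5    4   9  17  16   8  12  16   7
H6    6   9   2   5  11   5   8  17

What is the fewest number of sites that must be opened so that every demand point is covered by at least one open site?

3

Coverage sets (demand points within 8 of each site):
  H1: {C3, C4}
  H2: {C1, C2, C3, C8}
  H3: {C6, C8}
  H4: {C2, C3, C7}
  H5: {C1, C5, C8}
  H6: {C1, C3, C4, C6, C7}
No 2 sites suffice: every size-2 union leaves at least one demand point uncovered.
But {H2, H5, H6} covers everything, so the minimum is 3.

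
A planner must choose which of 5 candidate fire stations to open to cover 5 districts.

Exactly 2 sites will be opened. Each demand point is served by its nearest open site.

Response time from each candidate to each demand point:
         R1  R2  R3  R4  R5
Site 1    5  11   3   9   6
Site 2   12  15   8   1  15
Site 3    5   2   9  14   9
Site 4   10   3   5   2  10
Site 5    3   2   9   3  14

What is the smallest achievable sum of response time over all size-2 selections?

Open {Site 1, Site 5}.
  R1→Site 5 3, R2→Site 5 2, R3→Site 1 3, R4→Site 5 3, R5→Site 1 6  ⇒ total 17.
Compare {Site 1, Site 4}: total 19.
Compare {Site 4, Site 5}: total 22.
No size-2 selection does better; minimum is 17.

17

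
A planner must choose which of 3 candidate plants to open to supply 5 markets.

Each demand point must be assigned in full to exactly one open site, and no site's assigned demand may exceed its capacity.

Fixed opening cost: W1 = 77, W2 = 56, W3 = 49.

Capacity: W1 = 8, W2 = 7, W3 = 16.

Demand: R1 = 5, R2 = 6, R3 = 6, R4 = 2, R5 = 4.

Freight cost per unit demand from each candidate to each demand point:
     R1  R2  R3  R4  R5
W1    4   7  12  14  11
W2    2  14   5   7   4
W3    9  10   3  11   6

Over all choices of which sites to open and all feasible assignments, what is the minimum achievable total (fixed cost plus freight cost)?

Open {W2, W3}; cheapest assignment that respects the capacities:
  W2 (cap 7, load 7): R1, R4 — cost 5×2 + 2×7 = 24
  W3 (cap 16, load 16): R2, R3, R5 — cost 6×10 + 6×3 + 4×6 = 102
  Shipping 126, fixed 105 → total 231.
  Any other capacity-feasible assignment to {W2, W3} ships for at least 126.
Compare {W1, W3}: its best feasible assignment gives total 276.
Compare {W1, W2, W3}: its best feasible assignment gives total 290.
Every other set of open sites that can feasibly serve all demand totals ≥ 276 even under its best assignment. Minimum: 231.

231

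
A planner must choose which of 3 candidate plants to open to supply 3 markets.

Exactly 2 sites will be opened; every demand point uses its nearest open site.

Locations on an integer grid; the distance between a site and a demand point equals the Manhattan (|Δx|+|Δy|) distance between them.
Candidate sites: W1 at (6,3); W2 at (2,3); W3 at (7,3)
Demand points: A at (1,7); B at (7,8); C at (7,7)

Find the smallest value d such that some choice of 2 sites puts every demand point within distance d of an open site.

Open {W2, W3}.
  Farthest demand point is A at distance 5 (to W2); all others are ≤ 5.
With {W1, W2} the worst case is 6.
With {W1, W3} the worst case is 9.
No size-2 selection achieves below 5.

5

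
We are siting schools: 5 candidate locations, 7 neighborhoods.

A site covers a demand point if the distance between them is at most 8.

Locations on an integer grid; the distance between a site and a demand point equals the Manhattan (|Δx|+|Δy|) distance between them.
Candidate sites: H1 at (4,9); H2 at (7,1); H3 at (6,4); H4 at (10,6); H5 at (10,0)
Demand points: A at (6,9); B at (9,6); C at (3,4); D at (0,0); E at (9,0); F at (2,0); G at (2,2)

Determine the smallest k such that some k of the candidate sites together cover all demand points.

Coverage sets (demand points within 8 of each site):
  H1: {A, B, C}
  H2: {B, C, D, E, F, G}
  H3: {A, B, C, E, F, G}
  H4: {A, B, E}
  H5: {B, E, F}
No single site covers all 7 demand points.
But {H1, H2} covers everything, so the minimum is 2.

2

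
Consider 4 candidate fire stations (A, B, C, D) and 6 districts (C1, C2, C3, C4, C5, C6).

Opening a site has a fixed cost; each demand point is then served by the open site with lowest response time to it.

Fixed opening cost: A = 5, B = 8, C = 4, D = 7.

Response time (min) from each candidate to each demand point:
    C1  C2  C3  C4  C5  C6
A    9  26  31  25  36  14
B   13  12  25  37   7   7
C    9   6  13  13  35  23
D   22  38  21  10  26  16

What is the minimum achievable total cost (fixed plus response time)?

67

Open {B, C}: assign each demand point to its cheapest open site.
  C1→C 9, C2→C 6, C3→C 13, C4→C 13, C5→B 7, C6→B 7
  response time 55, fixed 12 → total 67.
Compare {B, C, D}: response time 52 + fixed 19 = 71.
Compare {A, B, C}: response time 55 + fixed 17 = 72.
Compare {A, B, C, D}: response time 52 + fixed 24 = 76.
All other subsets cost ≥ 71. Minimum total cost: 67.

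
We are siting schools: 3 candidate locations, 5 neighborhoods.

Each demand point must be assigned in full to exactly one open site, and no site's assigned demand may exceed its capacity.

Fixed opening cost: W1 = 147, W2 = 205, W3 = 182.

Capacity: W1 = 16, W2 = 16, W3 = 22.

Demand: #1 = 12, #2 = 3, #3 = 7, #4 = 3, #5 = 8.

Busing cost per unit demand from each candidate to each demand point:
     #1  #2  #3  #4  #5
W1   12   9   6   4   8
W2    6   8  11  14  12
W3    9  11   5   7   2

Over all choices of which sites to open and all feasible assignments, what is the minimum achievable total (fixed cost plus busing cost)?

534

Open {W1, W3}; cheapest assignment that respects the capacities:
  W1 (cap 16, load 13): #2, #3, #4 — cost 3×9 + 7×6 + 3×4 = 81
  W3 (cap 22, load 20): #1, #5 — cost 12×9 + 8×2 = 124
  Shipping 205, fixed 329 → total 534.
  Any other capacity-feasible assignment to {W1, W3} ships for at least 205.
Compare {W2, W3}: its best feasible assignment gives total 555.
Compare {W1, W2, W3}: its best feasible assignment gives total 693.
Every other set of open sites that can feasibly serve all demand totals ≥ 555 even under its best assignment. Minimum: 534.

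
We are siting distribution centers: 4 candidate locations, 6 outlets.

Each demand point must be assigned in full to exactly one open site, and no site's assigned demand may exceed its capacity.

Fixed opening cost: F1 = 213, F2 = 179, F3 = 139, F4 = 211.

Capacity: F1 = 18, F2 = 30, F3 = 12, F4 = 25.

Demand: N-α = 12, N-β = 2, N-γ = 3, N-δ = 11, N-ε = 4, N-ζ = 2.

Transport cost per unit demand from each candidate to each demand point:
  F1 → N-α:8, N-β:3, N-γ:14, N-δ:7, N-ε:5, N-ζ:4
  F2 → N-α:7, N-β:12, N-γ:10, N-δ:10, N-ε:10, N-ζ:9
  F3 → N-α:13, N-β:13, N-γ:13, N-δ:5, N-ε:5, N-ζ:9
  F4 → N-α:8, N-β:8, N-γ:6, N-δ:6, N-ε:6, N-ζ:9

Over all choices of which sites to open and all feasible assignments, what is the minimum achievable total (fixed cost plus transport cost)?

569

Open {F2, F3}; cheapest assignment that respects the capacities:
  F2 (cap 30, load 23): N-α, N-β, N-γ, N-ε, N-ζ — cost 12×7 + 2×12 + 3×10 + 4×10 + 2×9 = 196
  F3 (cap 12, load 11): N-δ — cost 11×5 = 55
  Shipping 251, fixed 318 → total 569.
  Any other capacity-feasible assignment to {F2, F3} ships for at least 251.
Compare {F3, F4}: its best feasible assignment gives total 577.
Compare {F2, F4}: its best feasible assignment gives total 616.
Every other set of open sites that can feasibly serve all demand totals ≥ 577 even under its best assignment. Minimum: 569.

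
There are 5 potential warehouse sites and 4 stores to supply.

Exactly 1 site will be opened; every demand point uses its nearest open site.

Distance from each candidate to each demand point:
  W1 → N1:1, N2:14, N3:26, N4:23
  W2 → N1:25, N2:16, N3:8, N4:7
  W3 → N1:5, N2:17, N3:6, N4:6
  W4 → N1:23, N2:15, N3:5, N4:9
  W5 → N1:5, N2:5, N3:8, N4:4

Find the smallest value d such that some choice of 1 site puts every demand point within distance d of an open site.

8

Open {W5}.
  Farthest demand point is N3 at distance 8 (to W5); all others are ≤ 8.
With {W3} the worst case is 17.
With {W4} the worst case is 23.
No size-1 selection achieves below 8.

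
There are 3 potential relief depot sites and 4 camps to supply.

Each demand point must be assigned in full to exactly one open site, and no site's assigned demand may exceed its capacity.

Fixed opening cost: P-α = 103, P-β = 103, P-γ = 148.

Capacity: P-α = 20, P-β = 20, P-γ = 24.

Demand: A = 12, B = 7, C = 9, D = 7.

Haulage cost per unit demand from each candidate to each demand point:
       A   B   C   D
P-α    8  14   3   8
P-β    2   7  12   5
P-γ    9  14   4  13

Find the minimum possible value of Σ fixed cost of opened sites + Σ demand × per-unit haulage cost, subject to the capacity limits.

Open {P-α, P-β}; cheapest assignment that respects the capacities:
  P-α (cap 20, load 16): C, D — cost 9×3 + 7×8 = 83
  P-β (cap 20, load 19): A, B — cost 12×2 + 7×7 = 73
  Shipping 156, fixed 206 → total 362.
  Any other capacity-feasible assignment to {P-α, P-β} ships for at least 156.
Compare {P-β, P-γ}: its best feasible assignment gives total 444.
Compare {P-α, P-β, P-γ}: its best feasible assignment gives total 510.
Every other set of open sites that can feasibly serve all demand totals ≥ 444 even under its best assignment. Minimum: 362.

362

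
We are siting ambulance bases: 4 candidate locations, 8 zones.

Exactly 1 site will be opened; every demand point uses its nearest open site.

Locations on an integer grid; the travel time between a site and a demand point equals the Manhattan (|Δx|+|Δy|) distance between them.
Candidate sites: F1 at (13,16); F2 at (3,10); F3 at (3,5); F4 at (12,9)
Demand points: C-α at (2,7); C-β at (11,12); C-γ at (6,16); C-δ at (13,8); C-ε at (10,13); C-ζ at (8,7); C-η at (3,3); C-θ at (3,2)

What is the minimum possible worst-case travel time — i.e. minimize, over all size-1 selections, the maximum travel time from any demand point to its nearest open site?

Open {F2}.
  Farthest demand point is C-δ at travel time 12 (to F2); all others are ≤ 12.
With {F3} the worst case is 15.
With {F4} the worst case is 16.
No size-1 selection achieves below 12.

12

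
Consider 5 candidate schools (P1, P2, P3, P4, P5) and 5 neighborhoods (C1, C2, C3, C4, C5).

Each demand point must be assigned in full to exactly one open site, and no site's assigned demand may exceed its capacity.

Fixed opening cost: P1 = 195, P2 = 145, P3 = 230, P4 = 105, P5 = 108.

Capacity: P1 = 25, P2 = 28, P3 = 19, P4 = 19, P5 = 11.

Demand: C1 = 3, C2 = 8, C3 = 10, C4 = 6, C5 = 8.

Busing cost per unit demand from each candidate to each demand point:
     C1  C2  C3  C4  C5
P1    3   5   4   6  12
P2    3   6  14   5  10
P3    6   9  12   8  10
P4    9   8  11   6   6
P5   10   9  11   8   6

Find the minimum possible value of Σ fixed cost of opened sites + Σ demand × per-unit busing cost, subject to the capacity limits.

Open {P1, P4}; cheapest assignment that respects the capacities:
  P1 (cap 25, load 21): C1, C2, C3 — cost 3×3 + 8×5 + 10×4 = 89
  P4 (cap 19, load 14): C4, C5 — cost 6×6 + 8×6 = 84
  Shipping 173, fixed 300 → total 473.
  Any other capacity-feasible assignment to {P1, P4} ships for at least 173.
Compare {P2, P4}: its best feasible assignment gives total 495.
Compare {P1, P5}: its best feasible assignment gives total 497.
Every other set of open sites that can feasibly serve all demand totals ≥ 495 even under its best assignment. Minimum: 473.

473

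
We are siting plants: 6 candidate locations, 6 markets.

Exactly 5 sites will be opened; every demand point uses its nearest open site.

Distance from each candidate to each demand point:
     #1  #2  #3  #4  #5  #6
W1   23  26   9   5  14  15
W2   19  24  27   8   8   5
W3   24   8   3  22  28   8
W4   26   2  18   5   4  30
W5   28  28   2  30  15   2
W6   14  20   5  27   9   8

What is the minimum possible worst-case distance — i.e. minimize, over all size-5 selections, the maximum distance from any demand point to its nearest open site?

Open {W1, W2, W3, W4, W6}.
  Farthest demand point is #1 at distance 14 (to W6); all others are ≤ 14.
With {W1, W2, W3, W5, W6} the worst case is 14.
With {W1, W2, W4, W5, W6} the worst case is 14.
No size-5 selection achieves below 14.

14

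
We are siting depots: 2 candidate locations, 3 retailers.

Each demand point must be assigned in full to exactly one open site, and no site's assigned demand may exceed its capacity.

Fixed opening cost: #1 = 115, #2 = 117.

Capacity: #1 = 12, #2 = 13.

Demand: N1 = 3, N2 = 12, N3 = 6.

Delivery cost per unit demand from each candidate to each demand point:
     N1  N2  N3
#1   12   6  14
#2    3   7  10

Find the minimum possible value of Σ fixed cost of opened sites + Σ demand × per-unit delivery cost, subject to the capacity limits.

373

Open {#1, #2}; cheapest assignment that respects the capacities:
  #1 (cap 12, load 12): N2 — cost 12×6 = 72
  #2 (cap 13, load 9): N1, N3 — cost 3×3 + 6×10 = 69
  Shipping 141, fixed 232 → total 373.
  Any other capacity-feasible assignment to {#1, #2} ships for at least 141.
Total demand is 21 and no other set of sites has combined capacity ≥ 21, so {#1, #2} is the only feasible choice of open sites. Minimum: 373.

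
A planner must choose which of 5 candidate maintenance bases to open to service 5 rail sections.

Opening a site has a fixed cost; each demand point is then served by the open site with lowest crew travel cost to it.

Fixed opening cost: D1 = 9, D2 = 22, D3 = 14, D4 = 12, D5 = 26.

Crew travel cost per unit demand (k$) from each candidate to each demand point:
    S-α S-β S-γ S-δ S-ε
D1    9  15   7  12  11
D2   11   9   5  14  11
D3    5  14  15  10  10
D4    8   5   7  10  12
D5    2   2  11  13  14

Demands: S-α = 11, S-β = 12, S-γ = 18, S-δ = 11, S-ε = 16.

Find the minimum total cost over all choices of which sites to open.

468

Open {D2, D3, D5}: assign each demand point to its cheapest open site.
  S-α→D5 11×2=22, S-β→D5 12×2=24, S-γ→D2 18×5=90, S-δ→D3 11×10=110, S-ε→D3 16×10=160
  crew travel cost 406, fixed 62 → total 468.
Compare {D1, D2, D3, D5}: crew travel cost 406 + fixed 71 = 477.
Compare {D2, D3, D4, D5}: crew travel cost 406 + fixed 74 = 480.
Compare {D2, D4, D5}: crew travel cost 422 + fixed 60 = 482.
All other subsets cost ≥ 477. Minimum total cost: 468.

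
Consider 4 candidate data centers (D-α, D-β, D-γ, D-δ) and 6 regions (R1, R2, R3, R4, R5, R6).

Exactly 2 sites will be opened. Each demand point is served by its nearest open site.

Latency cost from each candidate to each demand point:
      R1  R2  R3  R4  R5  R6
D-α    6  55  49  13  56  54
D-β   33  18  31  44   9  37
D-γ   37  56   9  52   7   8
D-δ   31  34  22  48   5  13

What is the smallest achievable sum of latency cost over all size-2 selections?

93

Open {D-α, D-δ}.
  R1→D-α 6, R2→D-δ 34, R3→D-δ 22, R4→D-α 13, R5→D-δ 5, R6→D-δ 13  ⇒ total 93.
Compare {D-α, D-γ}: total 98.
Compare {D-α, D-β}: total 114.
No size-2 selection does better; minimum is 93.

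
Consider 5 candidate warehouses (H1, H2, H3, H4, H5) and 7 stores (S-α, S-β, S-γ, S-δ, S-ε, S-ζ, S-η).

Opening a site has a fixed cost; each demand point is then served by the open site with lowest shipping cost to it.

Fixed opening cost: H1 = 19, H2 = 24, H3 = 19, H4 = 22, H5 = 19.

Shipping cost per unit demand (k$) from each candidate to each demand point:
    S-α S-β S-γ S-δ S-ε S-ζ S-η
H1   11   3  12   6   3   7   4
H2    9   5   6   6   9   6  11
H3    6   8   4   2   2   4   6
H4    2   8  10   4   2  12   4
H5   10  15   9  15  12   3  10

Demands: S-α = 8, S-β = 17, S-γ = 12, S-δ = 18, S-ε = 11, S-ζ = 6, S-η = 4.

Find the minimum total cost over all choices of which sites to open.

Open {H1, H3, H4}: assign each demand point to its cheapest open site.
  S-α→H4 8×2=16, S-β→H1 17×3=51, S-γ→H3 12×4=48, S-δ→H3 18×2=36, S-ε→H3 11×2=22, S-ζ→H3 6×4=24, S-η→H1 4×4=16
  shipping cost 213, fixed 60 → total 273.
Compare {H1, H3}: shipping cost 245 + fixed 38 = 283.
Compare {H1, H3, H4, H5}: shipping cost 207 + fixed 79 = 286.
Compare {H1, H3, H5}: shipping cost 239 + fixed 57 = 296.
All other subsets cost ≥ 283. Minimum total cost: 273.

273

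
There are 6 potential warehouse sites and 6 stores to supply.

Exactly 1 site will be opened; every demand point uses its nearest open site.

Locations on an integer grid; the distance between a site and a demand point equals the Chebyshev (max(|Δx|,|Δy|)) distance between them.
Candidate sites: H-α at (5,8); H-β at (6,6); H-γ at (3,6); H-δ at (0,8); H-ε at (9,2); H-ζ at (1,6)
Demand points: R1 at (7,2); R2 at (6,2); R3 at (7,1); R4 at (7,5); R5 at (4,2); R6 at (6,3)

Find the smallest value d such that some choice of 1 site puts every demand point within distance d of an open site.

5

Open {H-β}.
  Farthest demand point is R3 at distance 5 (to H-β); all others are ≤ 5.
With {H-γ} the worst case is 5.
With {H-ε} the worst case is 5.
No size-1 selection achieves below 5.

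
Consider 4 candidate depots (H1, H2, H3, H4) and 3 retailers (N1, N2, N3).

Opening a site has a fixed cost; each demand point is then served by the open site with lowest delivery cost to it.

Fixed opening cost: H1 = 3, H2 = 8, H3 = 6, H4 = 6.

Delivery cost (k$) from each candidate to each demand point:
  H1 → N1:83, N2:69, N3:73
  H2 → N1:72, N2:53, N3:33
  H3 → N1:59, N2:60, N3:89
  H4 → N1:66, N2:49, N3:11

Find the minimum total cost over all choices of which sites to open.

Open {H3, H4}: assign each demand point to its cheapest open site.
  N1→H3 59, N2→H4 49, N3→H4 11
  delivery cost 119, fixed 12 → total 131.
Compare {H4}: delivery cost 126 + fixed 6 = 132.
Compare {H1, H3, H4}: delivery cost 119 + fixed 15 = 134.
Compare {H1, H4}: delivery cost 126 + fixed 9 = 135.
All other subsets cost ≥ 132. Minimum total cost: 131.

131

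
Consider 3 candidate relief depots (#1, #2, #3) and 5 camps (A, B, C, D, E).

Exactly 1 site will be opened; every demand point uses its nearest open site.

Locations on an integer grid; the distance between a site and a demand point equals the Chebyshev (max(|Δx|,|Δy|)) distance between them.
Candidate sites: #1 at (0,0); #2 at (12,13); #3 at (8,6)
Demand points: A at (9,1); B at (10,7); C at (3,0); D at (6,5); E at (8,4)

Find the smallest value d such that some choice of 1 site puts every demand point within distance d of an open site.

6

Open {#3}.
  Farthest demand point is C at distance 6 (to #3); all others are ≤ 6.
With {#1} the worst case is 10.
With {#2} the worst case is 13.
No size-1 selection achieves below 6.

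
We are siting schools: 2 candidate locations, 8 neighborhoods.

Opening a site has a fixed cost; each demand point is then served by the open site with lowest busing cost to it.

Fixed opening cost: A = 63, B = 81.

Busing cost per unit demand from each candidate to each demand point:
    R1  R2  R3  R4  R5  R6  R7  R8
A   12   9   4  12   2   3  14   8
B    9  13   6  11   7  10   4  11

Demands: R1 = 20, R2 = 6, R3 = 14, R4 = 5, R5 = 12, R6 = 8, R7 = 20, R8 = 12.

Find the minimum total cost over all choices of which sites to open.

Open {A, B}: assign each demand point to its cheapest open site.
  R1→B 20×9=180, R2→A 6×9=54, R3→A 14×4=56, R4→B 5×11=55, R5→A 12×2=24, R6→A 8×3=24, R7→B 20×4=80, R8→A 12×8=96
  busing cost 569, fixed 144 → total 713.
Compare {B}: busing cost 773 + fixed 81 = 854.
Compare {A}: busing cost 834 + fixed 63 = 897.

713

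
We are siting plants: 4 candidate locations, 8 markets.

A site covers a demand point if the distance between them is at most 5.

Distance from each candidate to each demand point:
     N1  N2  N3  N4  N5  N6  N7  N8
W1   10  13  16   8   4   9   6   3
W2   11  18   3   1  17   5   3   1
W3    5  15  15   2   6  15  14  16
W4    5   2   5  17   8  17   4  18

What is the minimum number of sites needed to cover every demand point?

3

Coverage sets (demand points within 5 of each site):
  W1: {N5, N8}
  W2: {N3, N4, N6, N7, N8}
  W3: {N1, N4}
  W4: {N1, N2, N3, N7}
No 2 sites suffice: every size-2 union leaves at least one demand point uncovered.
But {W1, W2, W4} covers everything, so the minimum is 3.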